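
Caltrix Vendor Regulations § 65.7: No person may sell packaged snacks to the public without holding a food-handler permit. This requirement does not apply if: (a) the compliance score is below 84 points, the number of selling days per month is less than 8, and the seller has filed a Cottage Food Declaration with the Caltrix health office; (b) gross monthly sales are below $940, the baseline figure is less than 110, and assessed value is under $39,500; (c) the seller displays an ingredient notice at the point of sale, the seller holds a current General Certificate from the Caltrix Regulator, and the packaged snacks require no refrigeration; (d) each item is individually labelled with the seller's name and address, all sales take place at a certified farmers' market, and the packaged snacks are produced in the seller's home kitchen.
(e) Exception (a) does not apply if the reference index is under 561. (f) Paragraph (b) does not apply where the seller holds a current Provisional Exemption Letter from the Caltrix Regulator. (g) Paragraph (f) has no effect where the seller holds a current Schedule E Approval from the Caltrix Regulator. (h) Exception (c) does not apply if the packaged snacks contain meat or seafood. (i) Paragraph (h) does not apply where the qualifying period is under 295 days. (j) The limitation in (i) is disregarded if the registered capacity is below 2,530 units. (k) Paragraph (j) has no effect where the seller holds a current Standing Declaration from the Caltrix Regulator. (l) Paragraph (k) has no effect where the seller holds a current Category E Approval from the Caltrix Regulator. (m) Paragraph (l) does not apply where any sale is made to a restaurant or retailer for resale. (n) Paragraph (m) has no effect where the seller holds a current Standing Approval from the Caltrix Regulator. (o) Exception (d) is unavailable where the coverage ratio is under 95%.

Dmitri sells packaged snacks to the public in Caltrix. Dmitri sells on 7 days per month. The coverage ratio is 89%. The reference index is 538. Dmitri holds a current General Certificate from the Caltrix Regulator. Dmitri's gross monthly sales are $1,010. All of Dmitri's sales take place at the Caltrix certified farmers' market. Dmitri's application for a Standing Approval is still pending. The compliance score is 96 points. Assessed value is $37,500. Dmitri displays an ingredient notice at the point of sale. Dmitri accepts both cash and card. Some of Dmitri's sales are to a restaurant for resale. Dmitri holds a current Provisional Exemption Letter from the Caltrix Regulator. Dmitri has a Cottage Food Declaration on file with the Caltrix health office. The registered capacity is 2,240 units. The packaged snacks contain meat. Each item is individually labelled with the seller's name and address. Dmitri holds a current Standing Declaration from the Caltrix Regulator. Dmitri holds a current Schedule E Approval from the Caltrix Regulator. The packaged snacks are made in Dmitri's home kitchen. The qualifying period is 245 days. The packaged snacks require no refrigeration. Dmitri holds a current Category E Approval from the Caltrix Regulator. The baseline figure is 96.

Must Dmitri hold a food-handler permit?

No — exception (c) applies; Dmitri is not required to hold a food-handler permit.

Exception (a) does not apply: the compliance score is 96 points, not below 84 points.
Exception (b) does not apply: gross monthly sales are $1,010, not below $940.
Exception (c): an ingredient notice is displayed; a current General Certificate is held; the packaged snacks are shelf-stable — every condition holds. As to paragraphs (h)–(n): (h) would limit (c) — the packaged snacks contain meat — but (i) sets (h) aside: (i) is triggered — the qualifying period is 245 days, under the 295 days limit. (j) is engaged (the registered capacity is 2,240 units, below the 2,530 units limit), but is displaced by (k): (k) operates — a current Standing Declaration is held. (l) applies (a current Category E Approval is held), but is overridden by (m): (m) operates against (l): some sales are to a restaurant for resale. (n) is not engaged (the Standing Approval is not current), so (m) stands. So (c) applies.
Exception (d)'s conditions are all satisfied: items are individually labelled; all sales are at a certified farmers' market; the packaged snacks are home-kitchen produced. However, paragraph (o) must be considered: (o) operates against (d): the coverage ratio is 89%, under the 95% limit. So (d) is unavailable.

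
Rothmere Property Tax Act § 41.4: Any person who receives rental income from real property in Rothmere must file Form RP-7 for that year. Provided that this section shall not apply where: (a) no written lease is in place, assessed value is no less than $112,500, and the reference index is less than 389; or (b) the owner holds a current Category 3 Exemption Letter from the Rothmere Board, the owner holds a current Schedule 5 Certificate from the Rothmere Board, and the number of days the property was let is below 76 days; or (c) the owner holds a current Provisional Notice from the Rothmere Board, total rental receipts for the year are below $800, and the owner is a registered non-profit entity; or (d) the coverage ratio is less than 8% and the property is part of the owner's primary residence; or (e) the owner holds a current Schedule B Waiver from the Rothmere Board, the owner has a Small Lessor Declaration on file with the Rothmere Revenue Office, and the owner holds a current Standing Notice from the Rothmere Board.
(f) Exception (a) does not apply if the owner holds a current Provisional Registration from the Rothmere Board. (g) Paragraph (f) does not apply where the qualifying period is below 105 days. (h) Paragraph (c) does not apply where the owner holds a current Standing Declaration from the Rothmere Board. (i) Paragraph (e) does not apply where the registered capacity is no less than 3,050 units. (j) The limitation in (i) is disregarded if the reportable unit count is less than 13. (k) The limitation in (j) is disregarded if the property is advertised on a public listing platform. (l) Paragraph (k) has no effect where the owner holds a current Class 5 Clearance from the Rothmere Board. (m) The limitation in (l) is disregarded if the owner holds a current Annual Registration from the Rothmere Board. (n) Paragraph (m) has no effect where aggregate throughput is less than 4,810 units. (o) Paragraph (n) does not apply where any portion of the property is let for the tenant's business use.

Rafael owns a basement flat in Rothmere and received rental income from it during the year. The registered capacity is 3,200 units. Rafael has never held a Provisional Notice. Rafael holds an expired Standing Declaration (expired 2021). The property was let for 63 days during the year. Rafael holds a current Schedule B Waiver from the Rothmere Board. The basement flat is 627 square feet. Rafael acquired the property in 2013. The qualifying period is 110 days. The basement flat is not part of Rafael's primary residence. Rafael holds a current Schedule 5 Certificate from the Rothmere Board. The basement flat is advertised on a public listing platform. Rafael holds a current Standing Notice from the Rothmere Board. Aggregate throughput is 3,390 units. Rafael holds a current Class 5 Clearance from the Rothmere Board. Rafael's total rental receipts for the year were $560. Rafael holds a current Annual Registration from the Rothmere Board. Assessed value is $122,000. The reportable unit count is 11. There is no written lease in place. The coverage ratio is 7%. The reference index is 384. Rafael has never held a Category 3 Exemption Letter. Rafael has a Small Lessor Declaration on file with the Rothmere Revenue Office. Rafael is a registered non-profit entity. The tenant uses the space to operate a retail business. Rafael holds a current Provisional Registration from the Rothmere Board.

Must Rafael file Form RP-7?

Exception (a) is satisfied on its face — there is no written lease; assessed value is $122,000, meeting the $112,500 threshold; the reference index is 384, less than the 389 limit. Turning to paragraphs (f)–(g): (f) operates — a current Provisional Registration is held. (g), which would lift (f), is not triggered — the qualifying period is 110 days, not below 105 days. (a) is therefore removed.
Exception (b) fails — there is no Category 3 Exemption Letter in force.
Exception (c) does not apply: no current Provisional Notice is held.
Exception (d) requires that the property is part of the owner's primary residence; but the basement flat is not part of the primary residence, so (d) is unavailable.
Exception (e): a current Schedule B Waiver is held; a Small Lessor Declaration is on file; a current Standing Notice is held — every condition holds. However, paragraphs (i)–(o) must be considered: (i) operates against (e): the registered capacity is 3,200 units, meeting the 3,050 units threshold. (j) applies (the reportable unit count is 11, less than the 13 limit), but is itself disapplied by (k): (k) is engaged — the property is publicly advertised. (l) would limit (k) — a current Class 5 Clearance is held — but (m) sets (l) aside: (m) is engaged — a current Annual Registration is held. (n) applies (aggregate throughput is 3,390 units, less than the 4,810 units limit), but yields to (o): (o) operates — the space is let for business use. Exception (e) does not apply.
No exception applies. The general rule governs.

Yes — Rafael must file Form RP-7.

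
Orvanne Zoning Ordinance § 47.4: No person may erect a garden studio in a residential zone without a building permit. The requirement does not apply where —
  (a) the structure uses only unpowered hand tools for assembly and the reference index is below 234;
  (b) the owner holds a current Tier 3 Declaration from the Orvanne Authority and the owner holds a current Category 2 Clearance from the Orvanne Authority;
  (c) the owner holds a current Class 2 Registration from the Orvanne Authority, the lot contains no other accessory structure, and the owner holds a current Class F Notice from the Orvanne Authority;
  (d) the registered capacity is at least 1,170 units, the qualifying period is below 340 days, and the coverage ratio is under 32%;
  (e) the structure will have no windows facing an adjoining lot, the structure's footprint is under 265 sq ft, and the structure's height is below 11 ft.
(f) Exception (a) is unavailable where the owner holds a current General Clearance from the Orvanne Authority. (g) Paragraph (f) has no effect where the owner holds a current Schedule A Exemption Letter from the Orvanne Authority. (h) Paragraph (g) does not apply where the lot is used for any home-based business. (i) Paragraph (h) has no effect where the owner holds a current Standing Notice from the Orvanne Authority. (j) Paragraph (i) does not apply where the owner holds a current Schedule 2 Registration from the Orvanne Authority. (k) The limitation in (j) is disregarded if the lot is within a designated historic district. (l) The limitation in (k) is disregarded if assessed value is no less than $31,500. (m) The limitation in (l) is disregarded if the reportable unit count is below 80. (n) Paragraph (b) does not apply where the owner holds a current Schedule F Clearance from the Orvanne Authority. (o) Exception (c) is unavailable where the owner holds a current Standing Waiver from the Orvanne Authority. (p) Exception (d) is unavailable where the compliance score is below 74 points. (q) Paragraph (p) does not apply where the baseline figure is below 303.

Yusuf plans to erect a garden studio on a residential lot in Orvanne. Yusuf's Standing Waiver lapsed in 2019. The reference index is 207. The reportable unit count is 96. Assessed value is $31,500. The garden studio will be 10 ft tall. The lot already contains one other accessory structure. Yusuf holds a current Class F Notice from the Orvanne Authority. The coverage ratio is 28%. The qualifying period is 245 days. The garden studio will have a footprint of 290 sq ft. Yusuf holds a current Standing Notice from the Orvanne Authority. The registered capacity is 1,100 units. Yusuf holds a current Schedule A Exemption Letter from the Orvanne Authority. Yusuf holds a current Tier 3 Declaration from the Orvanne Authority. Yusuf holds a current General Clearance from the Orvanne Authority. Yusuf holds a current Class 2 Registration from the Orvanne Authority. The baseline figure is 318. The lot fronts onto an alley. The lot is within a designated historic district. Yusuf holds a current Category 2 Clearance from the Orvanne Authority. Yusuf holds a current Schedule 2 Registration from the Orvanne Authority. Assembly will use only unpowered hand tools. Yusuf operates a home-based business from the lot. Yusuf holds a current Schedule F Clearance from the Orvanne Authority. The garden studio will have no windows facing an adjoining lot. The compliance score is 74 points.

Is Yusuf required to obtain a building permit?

Yes — Yusuf must obtain a building permit.

Exception (a) is satisfied on its face — assembly uses only hand tools; the reference index is 207, below the 234 limit. But applying paragraphs (f)–(m): (f) operates against (a): a current General Clearance is held. (g) would limit (f) — a current Schedule A Exemption Letter is held — but (h) sets (g) aside: (h) operates — a home-based business operates on the lot. (i) would limit (h) — a current Standing Notice is held — but (j) sets (i) aside: (j) operates against (i): a current Schedule 2 Registration is held. (k) applies (the lot is in a historic district), but is set aside by (l): (l) operates against (k): assessed value is $31,500, meeting the $31,500 threshold. (m) is not engaged (the reportable unit count is 96, not below 80), so (l) stands. Exception (a) does not apply.
Exception (b): a current Tier 3 Declaration is held; a current Category 2 Clearance is held — every condition holds. But applying paragraph (n): (n) operates — a current Schedule F Clearance is held. Exception (b) does not apply.
Exception (c) requires that the lot contains no other accessory structure; but the lot already has another accessory structure, so (c) is unavailable.
Exception (d) requires that the registered capacity is at least 1,170 units; but the registered capacity is 1,100 units, short of 1,170 units, so (d) is unavailable.
Exception (e) requires that the structure's footprint is under 265 sq ft; but the structure's footprint is 290 sq ft, not under 265 sq ft, so (e) is unavailable.
No exception displaces § 47.4.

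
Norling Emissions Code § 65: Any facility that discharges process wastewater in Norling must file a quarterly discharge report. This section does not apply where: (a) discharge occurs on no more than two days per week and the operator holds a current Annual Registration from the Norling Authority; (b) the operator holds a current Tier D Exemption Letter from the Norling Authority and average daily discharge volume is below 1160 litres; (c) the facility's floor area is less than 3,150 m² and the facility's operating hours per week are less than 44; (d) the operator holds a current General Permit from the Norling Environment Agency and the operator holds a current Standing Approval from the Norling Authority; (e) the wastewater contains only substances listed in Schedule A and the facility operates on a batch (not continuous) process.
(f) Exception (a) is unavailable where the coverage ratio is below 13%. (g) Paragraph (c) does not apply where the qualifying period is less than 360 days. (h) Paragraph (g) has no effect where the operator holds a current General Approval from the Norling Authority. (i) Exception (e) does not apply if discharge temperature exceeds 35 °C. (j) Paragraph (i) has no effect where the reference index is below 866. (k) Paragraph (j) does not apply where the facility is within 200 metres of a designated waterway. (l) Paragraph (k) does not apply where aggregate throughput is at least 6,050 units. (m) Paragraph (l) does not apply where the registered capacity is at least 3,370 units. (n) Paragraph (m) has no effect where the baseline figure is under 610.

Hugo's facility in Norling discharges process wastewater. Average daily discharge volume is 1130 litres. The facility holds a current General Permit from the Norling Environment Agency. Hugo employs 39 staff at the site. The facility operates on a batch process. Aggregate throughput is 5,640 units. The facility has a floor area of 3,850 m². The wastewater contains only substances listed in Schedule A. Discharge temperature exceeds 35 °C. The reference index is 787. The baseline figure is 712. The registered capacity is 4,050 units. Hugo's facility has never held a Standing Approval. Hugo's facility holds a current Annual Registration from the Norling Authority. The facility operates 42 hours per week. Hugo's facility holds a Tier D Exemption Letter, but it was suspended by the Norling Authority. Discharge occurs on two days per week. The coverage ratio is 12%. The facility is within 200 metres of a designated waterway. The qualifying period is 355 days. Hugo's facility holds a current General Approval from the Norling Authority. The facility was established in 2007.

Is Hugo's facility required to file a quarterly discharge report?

Exception (a) is satisfied on its face — discharge occurs on no more than two days per week; a current Annual Registration is held. Turning to paragraph (f): (f) operates against (a): the coverage ratio is 12%, below the 13% limit. So (a) is unavailable.
Exception (b) fails — the Tier D Exemption Letter is not current.
Exception (c) does not apply: the facility's floor area is 3,850 m², not less than 3,150 m².
Exception (d) requires that the operator holds a current Standing Approval from the Norling Authority; but no current Standing Approval is held, so (d) is unavailable.
All of (e)'s requirements are met (the wastewater is Schedule-A-only; the facility operates on a batch process). However, paragraphs (i)–(n) must be considered: (i) applies — discharge temperature exceeds 35 °C. (j) would limit (i) — the reference index is 787, below the 866 limit — but (k) sets (j) aside: (k) operates — the facility is within 200 m of a designated waterway. (l), which would lift (k), is not triggered — aggregate throughput is 5,640 units, short of 6,050 units. Exception (e) does not apply.
No exception is made out. Hugo's facility falls within the general rule.

Yes — Hugo's facility must file a quarterly discharge report.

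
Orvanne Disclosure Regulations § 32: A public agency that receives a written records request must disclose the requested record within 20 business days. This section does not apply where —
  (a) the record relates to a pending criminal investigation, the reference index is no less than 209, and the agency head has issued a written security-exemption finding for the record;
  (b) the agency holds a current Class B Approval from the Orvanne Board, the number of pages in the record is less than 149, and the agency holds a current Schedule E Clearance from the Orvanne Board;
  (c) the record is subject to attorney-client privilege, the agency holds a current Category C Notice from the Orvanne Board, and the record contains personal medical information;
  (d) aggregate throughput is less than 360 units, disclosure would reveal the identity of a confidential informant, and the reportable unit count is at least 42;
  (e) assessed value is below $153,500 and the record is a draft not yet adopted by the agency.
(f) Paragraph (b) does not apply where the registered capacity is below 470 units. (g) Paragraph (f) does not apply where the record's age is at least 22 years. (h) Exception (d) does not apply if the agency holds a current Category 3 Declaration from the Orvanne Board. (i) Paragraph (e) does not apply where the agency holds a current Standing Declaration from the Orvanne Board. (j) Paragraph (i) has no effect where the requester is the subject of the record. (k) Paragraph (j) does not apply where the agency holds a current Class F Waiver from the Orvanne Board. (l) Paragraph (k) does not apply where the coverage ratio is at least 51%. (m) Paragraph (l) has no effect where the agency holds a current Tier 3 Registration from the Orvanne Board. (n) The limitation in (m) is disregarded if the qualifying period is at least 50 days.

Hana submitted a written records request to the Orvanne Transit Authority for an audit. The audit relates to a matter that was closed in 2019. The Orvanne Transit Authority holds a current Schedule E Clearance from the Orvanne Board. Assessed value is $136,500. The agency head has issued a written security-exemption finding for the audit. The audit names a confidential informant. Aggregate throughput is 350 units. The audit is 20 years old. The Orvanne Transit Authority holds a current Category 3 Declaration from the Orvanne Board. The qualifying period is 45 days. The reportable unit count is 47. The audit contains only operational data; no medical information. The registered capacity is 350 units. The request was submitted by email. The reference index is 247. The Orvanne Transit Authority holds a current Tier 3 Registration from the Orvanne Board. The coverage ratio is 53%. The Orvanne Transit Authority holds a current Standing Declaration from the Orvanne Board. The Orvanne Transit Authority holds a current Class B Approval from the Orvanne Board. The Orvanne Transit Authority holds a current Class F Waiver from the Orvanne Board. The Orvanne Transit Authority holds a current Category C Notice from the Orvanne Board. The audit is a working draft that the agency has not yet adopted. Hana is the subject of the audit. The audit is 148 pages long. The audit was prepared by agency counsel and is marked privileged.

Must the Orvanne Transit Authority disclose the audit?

Exception (a) does not apply: the audit relates to a closed matter.
Exception (b) is satisfied on its face — a current Class B Approval is held; the number of pages in the record is 148, less than the 149 limit; a current Schedule E Clearance is held. But: (f) operates against (b): the registered capacity is 350 units, below the 470 units limit. (g), which would lift (f), is inapplicable — the record's age is 20 years, short of 22 years. (b) is therefore removed.
Exception (c) requires that the record contains personal medical information; but the audit contains only operational data, so (c) is unavailable.
Exception (d) is satisfied on its face — aggregate throughput is 350 units, less than the 360 units limit; the audit names a confidential informant; the reportable unit count is 47, meeting the 42 threshold. But applying paragraph (h): (h) operates against (d): a current Category 3 Declaration is held. (d) is therefore removed.
Exception (e)'s conditions are all satisfied: assessed value is $136,500, below the $153,500 limit; the audit is an unadopted draft. Turning to paragraphs (i)–(n): (i) operates against (e): a current Standing Declaration is held. (j) is triggered (Hana is the subject of the audit), but is overridden by (k): (k) operates against (j): a current Class F Waiver is held. (l) applies (the coverage ratio is 53%, meeting the 51% threshold), but yields to (m): (m) is triggered — a current Tier 3 Registration is held. (n) does not operate here (the qualifying period is 45 days, short of 50 days), so (m) stands. Exception (e) does not apply.
No exception displaces § 32.

Yes — the Orvanne Transit Authority must disclose the audit.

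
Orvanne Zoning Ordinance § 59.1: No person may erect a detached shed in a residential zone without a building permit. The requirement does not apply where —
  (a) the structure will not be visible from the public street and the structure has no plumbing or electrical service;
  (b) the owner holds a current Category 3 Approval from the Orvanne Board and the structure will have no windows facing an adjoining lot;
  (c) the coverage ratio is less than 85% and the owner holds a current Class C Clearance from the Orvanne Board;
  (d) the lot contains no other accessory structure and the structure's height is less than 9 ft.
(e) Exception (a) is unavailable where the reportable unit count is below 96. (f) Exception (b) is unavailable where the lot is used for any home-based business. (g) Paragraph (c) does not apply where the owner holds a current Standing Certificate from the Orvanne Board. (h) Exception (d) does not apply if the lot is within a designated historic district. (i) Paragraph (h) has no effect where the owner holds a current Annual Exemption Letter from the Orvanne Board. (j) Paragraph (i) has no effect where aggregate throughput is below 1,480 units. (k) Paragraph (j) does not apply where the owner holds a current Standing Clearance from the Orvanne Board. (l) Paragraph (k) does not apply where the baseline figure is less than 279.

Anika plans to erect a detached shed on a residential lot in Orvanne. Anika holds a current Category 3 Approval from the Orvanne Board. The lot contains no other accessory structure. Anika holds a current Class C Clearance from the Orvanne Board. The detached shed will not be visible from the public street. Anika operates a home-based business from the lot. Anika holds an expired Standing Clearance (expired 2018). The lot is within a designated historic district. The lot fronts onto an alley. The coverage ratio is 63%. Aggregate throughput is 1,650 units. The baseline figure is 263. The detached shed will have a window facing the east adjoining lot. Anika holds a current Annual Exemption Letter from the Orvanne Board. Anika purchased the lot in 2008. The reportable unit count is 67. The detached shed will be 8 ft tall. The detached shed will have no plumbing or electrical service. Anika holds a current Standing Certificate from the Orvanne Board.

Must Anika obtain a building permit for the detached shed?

Exception (a)'s conditions are all satisfied: the structure will not be visible from the street; there is no plumbing or electrical service. Turning to paragraph (e): (e) operates against (a): the reportable unit count is 67, below the 96 limit. Exception (a) does not apply.
Exception (b) does not apply: a window faces an adjoining lot.
Exception (c): the coverage ratio is 63%, less than the 85% limit; a current Class C Clearance is held — every condition holds. But applying paragraph (g): (g) operates against (c): a current Standing Certificate is held. (c) is therefore removed.
Exception (d)'s conditions are all satisfied: the lot has no other accessory structure; the structure's height is 8 ft, less than the 9 ft limit. Under paragraphs (h)–(l): (h) would limit (d) — the lot is in a historic district — but (i) sets (h) aside: (i) is engaged — a current Annual Exemption Letter is held. (j) is not engaged (aggregate throughput is 1,650 units, not below 1,480 units), so (i) stands. Exception (d) stands.

No — exception (d) applies; Anika does not need a building permit.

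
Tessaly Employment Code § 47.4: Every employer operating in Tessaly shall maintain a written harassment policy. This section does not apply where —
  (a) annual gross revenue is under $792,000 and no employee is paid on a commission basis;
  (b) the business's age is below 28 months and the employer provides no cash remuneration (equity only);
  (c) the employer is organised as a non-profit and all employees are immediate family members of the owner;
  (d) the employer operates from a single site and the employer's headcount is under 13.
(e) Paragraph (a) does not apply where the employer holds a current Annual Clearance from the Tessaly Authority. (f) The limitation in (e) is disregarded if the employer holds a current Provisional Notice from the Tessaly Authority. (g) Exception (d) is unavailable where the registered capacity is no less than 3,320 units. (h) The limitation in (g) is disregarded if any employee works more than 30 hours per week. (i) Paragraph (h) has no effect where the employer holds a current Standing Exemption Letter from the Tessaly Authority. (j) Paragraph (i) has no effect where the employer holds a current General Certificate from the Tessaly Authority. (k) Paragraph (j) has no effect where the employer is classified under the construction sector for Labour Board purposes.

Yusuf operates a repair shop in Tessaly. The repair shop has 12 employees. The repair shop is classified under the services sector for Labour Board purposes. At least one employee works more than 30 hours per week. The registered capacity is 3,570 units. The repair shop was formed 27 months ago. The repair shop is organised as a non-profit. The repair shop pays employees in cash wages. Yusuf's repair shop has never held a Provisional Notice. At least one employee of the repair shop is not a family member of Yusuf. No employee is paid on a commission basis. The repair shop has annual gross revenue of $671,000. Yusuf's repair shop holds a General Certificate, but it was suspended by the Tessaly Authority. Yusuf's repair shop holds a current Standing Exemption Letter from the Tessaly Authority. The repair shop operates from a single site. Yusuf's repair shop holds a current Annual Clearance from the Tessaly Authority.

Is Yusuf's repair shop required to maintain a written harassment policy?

Exception (a)'s conditions are all satisfied: annual gross revenue is $671,000, under the $792,000 limit; no employee is paid on commission. However, paragraphs (e)–(f) must be considered: (e) operates against (a): a current Annual Clearance is held. (f), which would lift (e), is inapplicable — no current Provisional Notice is held. So (a) is unavailable.
Exception (b) fails — employees are paid cash wages.
Exception (c) requires that all employees are immediate family members of the owner; but at least one employee is not a family member, so (c) is unavailable.
Exception (d)'s conditions are all satisfied: the employer operates from a single site; the employer's headcount is 12, under the 13 limit. But applying paragraphs (g)–(k): (g) operates against (d): the registered capacity is 3,570 units, meeting the 3,320 units threshold. (h) applies (at least one employee exceeds 30 hours/week), but is set aside by (i): (i) operates against (h): a current Standing Exemption Letter is held. (j) is not engaged (the General Certificate is not current), so (i) stands. (d) is therefore removed.
Every exception is unavailable, so the rule governs.

Yes — Yusuf's repair shop must maintain a written harassment policy.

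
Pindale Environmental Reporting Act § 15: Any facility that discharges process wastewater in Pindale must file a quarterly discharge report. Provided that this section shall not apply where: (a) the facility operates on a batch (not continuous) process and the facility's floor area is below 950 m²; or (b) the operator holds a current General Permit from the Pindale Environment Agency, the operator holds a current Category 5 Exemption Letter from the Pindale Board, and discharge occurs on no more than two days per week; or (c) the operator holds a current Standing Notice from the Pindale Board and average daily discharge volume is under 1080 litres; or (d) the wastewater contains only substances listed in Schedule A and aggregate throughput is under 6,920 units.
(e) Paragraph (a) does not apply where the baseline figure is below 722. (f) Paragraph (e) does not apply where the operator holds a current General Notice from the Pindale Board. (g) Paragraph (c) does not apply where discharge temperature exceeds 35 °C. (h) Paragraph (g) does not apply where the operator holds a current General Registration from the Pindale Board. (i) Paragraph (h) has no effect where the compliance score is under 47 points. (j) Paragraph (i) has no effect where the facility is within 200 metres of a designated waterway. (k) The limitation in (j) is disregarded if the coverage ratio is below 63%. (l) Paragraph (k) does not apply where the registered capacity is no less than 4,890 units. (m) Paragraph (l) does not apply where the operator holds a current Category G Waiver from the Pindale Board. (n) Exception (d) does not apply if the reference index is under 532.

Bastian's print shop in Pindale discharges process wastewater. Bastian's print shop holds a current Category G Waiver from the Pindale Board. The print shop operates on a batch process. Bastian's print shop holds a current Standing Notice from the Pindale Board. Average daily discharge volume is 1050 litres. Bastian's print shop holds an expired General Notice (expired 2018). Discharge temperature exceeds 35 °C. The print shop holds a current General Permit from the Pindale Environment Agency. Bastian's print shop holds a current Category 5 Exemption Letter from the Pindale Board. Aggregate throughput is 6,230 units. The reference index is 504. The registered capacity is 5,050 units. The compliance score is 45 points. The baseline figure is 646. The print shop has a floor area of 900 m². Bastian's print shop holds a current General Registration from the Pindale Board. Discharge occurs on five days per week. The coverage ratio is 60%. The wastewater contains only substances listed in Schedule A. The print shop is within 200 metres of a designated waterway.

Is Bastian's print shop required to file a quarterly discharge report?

Exception (a) is satisfied on its face — the facility operates on a batch process; the facility's floor area is 900 m², below the 950 m² limit. However, paragraphs (e)–(f) must be considered: (e) operates against (a): the baseline figure is 646, below the 722 limit. (f), which would lift (e), is not engaged — no current General Notice is held. Exception (a) does not apply.
Exception (b) fails — discharge occurs on five days per week.
Exception (c): a current Standing Notice is held; average daily discharge volume is 1050 litres, under the 1080 litres limit — every condition holds. Turning to paragraphs (g)–(m): (g) operates — discharge temperature exceeds 35 °C. (h) would limit (g) — a current General Registration is held — but (i) sets (h) aside: (i) is engaged — the compliance score is 45 points, under the 47 points limit. (j) is triggered (the print shop is within 200 m of a designated waterway), but is overridden by (k): (k) is triggered — the coverage ratio is 60%, below the 63% limit. (l) is triggered (the registered capacity is 5,050 units, meeting the 4,890 units threshold), but is overridden by (m): (m) is engaged — a current Category G Waiver is held. Exception (c) does not apply.
Exception (d) is satisfied on its face — the wastewater is Schedule-A-only; aggregate throughput is 6,230 units, under the 6,920 units limit. However, paragraph (n) must be considered: (n) operates against (d): the reference index is 504, under the 532 limit. So (d) is unavailable.
None of the exceptions is available; § 15 applies in full.

Yes — Bastian's print shop must file a quarterly discharge report.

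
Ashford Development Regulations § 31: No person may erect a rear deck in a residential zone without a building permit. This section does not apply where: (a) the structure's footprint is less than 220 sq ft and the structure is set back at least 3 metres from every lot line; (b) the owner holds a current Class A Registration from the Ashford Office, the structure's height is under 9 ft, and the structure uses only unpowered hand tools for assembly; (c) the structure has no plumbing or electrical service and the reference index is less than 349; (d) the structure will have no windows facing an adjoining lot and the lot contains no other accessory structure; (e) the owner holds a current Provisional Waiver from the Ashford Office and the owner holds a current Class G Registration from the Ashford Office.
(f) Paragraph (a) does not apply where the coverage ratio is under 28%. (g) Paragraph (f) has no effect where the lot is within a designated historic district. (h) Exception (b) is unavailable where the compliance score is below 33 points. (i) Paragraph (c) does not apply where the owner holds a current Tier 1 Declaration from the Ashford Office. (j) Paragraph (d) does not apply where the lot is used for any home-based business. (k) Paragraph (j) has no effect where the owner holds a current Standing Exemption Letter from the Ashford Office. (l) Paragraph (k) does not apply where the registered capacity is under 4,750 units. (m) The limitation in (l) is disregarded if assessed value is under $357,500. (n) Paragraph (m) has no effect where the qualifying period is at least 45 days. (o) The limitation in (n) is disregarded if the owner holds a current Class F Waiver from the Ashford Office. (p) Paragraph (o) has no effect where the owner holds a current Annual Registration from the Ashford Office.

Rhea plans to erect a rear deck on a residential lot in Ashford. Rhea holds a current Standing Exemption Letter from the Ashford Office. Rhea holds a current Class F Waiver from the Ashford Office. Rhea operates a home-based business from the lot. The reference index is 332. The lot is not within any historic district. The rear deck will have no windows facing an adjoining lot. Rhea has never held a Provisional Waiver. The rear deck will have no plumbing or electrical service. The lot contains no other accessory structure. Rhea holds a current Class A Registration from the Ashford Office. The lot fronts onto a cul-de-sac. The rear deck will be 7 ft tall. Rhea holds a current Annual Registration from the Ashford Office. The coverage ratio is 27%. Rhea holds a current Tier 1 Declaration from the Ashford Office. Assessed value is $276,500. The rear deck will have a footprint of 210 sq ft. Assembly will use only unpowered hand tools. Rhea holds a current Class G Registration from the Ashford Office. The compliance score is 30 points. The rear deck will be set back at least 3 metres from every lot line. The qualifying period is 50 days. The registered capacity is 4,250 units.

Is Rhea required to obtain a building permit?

Exception (a) is satisfied on its face — the structure's footprint is 210 sq ft, less than the 220 sq ft limit; the setback is at least 3 m on every side. But applying paragraphs (f)–(g): (f) operates against (a): the coverage ratio is 27%, under the 28% limit. (g), which would lift (f), is not triggered — the lot is not in a historic district. So (a) is unavailable.
Exception (b)'s conditions are all satisfied: a current Class A Registration is held; the structure's height is 7 ft, under the 9 ft limit; assembly uses only hand tools. However, paragraph (h) must be considered: (h) operates against (b): the compliance score is 30 points, below the 33 points limit. So (b) is unavailable.
Exception (c): there is no plumbing or electrical service; the reference index is 332, less than the 349 limit — every condition holds. Turning to paragraph (i): (i) operates against (c): a current Tier 1 Declaration is held. (c) is therefore removed.
Exception (d) is satisfied on its face — no windows face an adjoining lot; the lot has no other accessory structure. Turning to paragraphs (j)–(p): (j) operates against (d): a home-based business operates on the lot. (k) applies (a current Standing Exemption Letter is held), but is set aside by (l): (l) operates against (k): the registered capacity is 4,250 units, under the 4,750 units limit. (m) would limit (l) — assessed value is $276,500, under the $357,500 limit — but (n) sets (m) aside: (n) operates against (m): the qualifying period is 50 days, meeting the 45 days threshold. (o) would limit (n) — a current Class F Waiver is held — but (p) sets (o) aside: (p) is engaged — a current Annual Registration is held. So (d) is unavailable.
Exception (e) fails — no current Provisional Waiver is held.
Every exception is unavailable, so the rule governs.

Yes — Rhea must obtain a building permit.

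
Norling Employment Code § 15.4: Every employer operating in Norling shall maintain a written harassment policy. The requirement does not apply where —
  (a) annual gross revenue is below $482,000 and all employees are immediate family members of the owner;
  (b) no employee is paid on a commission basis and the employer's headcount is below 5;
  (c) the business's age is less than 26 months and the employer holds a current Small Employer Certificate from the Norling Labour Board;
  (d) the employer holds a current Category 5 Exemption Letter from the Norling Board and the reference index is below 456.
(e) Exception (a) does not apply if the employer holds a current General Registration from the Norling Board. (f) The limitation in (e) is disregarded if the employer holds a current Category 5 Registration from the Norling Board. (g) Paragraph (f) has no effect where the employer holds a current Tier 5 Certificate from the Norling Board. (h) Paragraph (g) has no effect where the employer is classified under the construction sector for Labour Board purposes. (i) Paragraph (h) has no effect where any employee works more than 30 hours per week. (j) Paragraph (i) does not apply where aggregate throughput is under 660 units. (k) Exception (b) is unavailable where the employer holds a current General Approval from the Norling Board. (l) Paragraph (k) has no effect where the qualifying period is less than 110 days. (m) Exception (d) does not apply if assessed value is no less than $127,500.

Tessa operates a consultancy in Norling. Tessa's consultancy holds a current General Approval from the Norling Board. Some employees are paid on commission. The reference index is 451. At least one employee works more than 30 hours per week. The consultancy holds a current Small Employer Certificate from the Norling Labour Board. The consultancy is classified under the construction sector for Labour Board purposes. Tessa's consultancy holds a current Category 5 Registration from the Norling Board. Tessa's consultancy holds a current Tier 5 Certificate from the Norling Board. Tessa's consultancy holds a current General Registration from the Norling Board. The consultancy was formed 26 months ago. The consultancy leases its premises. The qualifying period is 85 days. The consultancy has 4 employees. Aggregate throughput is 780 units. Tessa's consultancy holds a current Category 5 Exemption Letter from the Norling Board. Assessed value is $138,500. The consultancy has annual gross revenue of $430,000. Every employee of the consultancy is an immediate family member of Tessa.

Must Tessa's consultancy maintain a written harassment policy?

Exception (a)'s conditions are all satisfied: annual gross revenue is $430,000, below the $482,000 limit; every employee is an immediate family member. However, paragraphs (e)–(j) must be considered: (e) is engaged — a current General Registration is held. (f) would limit (e) — a current Category 5 Registration is held — but (g) sets (f) aside: (g) is triggered — a current Tier 5 Certificate is held. (h) would limit (g) — the consultancy is classified under the construction sector — but (i) sets (h) aside: (i) operates against (h): at least one employee exceeds 30 hours/week. (j), which would lift (i), is inapplicable — aggregate throughput is 780 units, not under 660 units. So (a) is unavailable.
Exception (b) does not apply: some employees are paid on commission.
Exception (c) fails — the business's age is 26 months, not less than 26 months.
Exception (d) is satisfied on its face — a current Category 5 Exemption Letter is held; the reference index is 451, below the 456 limit. But: (m) applies — assessed value is $138,500, meeting the $127,500 threshold. (d) is therefore removed.
No exception displaces § 15.4.

Yes — Tessa's consultancy must maintain a written harassment policy.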